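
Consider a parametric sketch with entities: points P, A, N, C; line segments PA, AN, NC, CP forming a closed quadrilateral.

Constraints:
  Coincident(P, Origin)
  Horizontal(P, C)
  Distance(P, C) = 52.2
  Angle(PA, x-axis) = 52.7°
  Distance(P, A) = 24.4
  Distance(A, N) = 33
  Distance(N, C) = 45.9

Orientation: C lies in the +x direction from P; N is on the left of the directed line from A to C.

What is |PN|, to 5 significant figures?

57.324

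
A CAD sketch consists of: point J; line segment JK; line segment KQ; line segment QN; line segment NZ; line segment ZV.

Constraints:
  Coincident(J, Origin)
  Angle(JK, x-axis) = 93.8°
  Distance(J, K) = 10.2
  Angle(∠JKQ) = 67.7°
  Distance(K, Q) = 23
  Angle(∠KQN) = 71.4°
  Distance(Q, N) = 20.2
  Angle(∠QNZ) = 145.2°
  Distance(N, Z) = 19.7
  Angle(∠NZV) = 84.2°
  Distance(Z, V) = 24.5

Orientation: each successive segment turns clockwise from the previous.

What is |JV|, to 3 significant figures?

15.7

J is at the origin; JK runs at 93.8° with length 10.2, so K = (-0.676, 10.2). ∠JKQ = 67.7° gives KQ at -18.5° from the x-axis; with |KQ| = 23.0, Q = (21.1, 2.88). ∠KQN = 71.4° gives QN at -127° from the x-axis; with |QN| = 20.2, N = (8.95, -13.2). ∠QNZ = 145.2° gives NZ at -162° from the x-axis; with |NZ| = 19.7, Z = (-9.77, -19.4). ∠NZV = 84.2° gives ZV at 102° from the x-axis; with |ZV| = 24.5, V = (-15.0, 4.59). Then |JV| = |V − J| = 15.7.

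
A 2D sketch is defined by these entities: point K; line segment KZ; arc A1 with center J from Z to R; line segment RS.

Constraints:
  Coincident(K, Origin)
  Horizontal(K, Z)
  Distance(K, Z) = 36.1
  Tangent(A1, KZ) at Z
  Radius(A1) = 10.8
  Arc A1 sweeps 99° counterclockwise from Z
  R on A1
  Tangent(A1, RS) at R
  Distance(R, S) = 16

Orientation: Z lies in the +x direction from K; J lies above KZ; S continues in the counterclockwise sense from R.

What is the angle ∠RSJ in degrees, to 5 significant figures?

34.019°

K is at the origin; KZ is horizontal with |KZ| = 36.1 and Z on the +x side, so Z = (36.100, 0.0000). A1 meets KZ tangentially, so JZ is at right angles to KZ, so J = Z + (0, 10.8) = (36.100, 10.800). On A1, Z sits at bearing -90° from J; a 99° counterclockwise sweep puts R at bearing 9°, so R = J + 10.8·(cos 9°, sin 9°) = (46.767, 12.489). Since A1 is tangent to RS there, JR ⟂ RS, so RS runs along (−sin 9°, cos 9°); with |RS| = 16.0, S = (44.264, 28.293). Then cos ∠RSJ = SR·SJ / (|SR||SJ|), giving 34.019°.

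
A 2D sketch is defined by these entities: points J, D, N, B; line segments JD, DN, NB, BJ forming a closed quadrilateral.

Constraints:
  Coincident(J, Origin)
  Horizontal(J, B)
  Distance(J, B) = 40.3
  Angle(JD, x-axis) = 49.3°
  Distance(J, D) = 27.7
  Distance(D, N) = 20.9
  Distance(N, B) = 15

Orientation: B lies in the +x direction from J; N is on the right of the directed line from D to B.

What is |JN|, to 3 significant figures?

25.4

J is at the origin; J and B share the same y with |JB| = 40.3 and B in +x, so B = (40.3, 0). JD runs at 49.3° with |JD| = 27.7, so D = (18.1, 21.0). N is determined by |DN| = 20.9 and |NB| = 15.0 together: it lies at the intersection of circle(D, 20.9) and circle(B, 15.0). With |DB| = 30.6, the foot of the radical line on DB is 18.8 from D and the perpendicular offset is √(20.9² − 18.8²) = 9.22. Taking the right-of-DB solution: N = (25.4, 1.42).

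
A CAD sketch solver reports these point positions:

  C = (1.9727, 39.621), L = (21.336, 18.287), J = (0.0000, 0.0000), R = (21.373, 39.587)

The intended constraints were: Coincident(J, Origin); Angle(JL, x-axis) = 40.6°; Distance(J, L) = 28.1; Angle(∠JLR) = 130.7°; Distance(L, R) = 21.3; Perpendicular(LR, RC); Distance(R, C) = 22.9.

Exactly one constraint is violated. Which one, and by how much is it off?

Distance(R, C) = 22.9 — off by 3.50.

J = (0.00, 0.00) ✓; JL at 40.60° ✓; |JL| = 28.10 ✓; ∠JLR = 130.7° ✓; |LR| = 21.30 ✓; ∠(LR, RC) = 90.00° ✓; |RC| = 19.40 ✗.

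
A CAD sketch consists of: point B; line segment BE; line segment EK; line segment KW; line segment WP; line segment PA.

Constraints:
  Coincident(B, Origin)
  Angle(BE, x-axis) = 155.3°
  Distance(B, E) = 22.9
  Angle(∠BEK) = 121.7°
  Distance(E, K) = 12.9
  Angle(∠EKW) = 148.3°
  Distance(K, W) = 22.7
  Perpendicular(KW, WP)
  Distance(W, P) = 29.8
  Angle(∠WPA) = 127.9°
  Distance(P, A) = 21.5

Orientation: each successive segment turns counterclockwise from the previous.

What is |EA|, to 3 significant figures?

39.9

The perpendicularity gives WP at right angles to KW, so WP runs at -24.7°; with |WP| = 29.8, P = (-14.0, -30.6). ∠WPA = 127.9° gives PA at 27.4° from the x-axis; with |PA| = 21.5, A = (5.13, -20.8). Then |EA| = |A − E| = 39.9.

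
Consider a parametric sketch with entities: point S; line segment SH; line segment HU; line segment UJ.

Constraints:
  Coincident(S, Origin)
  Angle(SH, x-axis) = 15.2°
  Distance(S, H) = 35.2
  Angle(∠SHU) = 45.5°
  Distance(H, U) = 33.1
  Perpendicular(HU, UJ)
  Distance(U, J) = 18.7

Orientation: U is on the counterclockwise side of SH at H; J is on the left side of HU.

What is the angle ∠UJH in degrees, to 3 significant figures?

60.5°

∠SHU = 45.5°, so HU runs at 15.2° + (180° − 45.5°) = 150° from the x-axis; with |HU| = 33.1, U = H + 33.1·(cos 150°, sin 150°) = (5.39, 25.9). HU is perpendicular to UJ; with |UJ| = 18.7 on the left of HU, J = U + 18.7·(-0.505, -0.863) = (-4.04, 9.78). Then cos ∠UJH = JU·JH / (|JU||JH|), giving 60.5°.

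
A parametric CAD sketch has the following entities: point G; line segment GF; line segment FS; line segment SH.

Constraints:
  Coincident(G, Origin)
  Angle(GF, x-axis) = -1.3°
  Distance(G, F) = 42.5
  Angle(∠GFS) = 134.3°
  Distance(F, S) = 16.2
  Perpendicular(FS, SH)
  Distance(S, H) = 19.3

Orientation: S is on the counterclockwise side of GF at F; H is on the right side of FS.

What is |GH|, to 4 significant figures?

67.65

G is at the origin; GF runs at -1.3° with length 42.5, so F = 42.5·(cos -1.3°, sin -1.3°) = (42.49, -0.9642). ∠GFS = 134.3°, so FS runs at -1.3° + (180° − 134.3°) = 44.40° from the x-axis; with |FS| = 16.2, S = F + 16.2·(cos 44.40°, sin 44.40°) = (54.06, 10.37). FS ⟂ SH; with |SH| = 19.3 on the right of FS, H = S + 19.3·(0.6997, -0.7145) = (67.57, -3.419). Then |GH| = |H − G| = 67.65.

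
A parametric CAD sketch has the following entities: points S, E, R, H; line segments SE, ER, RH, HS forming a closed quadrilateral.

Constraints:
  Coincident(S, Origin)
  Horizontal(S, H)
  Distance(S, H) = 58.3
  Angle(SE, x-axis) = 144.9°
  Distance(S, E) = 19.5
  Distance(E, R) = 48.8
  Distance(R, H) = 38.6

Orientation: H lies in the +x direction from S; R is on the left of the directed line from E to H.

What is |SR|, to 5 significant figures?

40.371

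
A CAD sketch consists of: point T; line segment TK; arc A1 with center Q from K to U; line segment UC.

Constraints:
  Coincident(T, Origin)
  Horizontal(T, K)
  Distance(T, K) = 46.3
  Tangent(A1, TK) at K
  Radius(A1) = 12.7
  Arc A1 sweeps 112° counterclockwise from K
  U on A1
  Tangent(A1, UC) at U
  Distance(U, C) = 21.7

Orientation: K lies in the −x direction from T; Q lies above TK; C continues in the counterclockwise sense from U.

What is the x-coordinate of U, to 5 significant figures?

-34.525

T is at the origin; TK is horizontal with |TK| = 46.3 and K on the −x side, so K = (-46.300, 0.0000). Since A1 is tangent to TK there, QK ⟂ TK, so Q = K + (0, 12.7) = (-46.300, 12.700). On A1, K sits at bearing -90° from Q; a 112° counterclockwise sweep puts U at bearing 22°, so U = Q + 12.7·(cos 22°, sin 22°) = (-34.525, 17.458). So U.x = -34.525.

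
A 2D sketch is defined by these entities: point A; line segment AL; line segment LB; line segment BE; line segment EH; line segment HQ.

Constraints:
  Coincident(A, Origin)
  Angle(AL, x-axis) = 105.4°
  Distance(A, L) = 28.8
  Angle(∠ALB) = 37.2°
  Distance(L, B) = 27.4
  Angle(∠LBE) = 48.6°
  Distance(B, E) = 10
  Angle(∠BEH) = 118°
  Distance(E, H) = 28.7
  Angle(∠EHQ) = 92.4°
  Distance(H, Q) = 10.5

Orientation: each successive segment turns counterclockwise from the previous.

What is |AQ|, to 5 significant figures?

38.856

∠BEH = 118.0° gives EH at 81.600° from the x-axis; with |EH| = 28.7, H = (-4.2103, 34.072). ∠EHQ = 92.4° gives HQ at 169.20° from the x-axis; with |HQ| = 10.5, Q = (-14.524, 36.040). Then |AQ| = |Q − A| = 38.856.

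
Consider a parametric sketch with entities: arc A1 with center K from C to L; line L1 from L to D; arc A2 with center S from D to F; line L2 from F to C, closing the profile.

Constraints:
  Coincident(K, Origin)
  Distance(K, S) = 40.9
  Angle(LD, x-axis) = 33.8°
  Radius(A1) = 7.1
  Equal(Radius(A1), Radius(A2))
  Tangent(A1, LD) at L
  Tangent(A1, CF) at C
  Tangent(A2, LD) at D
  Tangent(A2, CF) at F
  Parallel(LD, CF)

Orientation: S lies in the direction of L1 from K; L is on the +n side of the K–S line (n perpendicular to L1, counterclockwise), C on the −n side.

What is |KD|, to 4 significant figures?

41.51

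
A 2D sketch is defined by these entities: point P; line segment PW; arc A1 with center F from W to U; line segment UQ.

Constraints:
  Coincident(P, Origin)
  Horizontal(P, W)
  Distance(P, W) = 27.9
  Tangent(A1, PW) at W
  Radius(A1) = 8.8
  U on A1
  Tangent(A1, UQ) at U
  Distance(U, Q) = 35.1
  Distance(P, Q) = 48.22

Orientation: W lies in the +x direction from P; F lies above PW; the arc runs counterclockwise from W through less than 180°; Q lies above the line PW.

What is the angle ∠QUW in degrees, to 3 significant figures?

121°

Checks: |FU| = 8.800 ✓; ∠(FU, UQ) = 90.00° ✓; |UQ| = 35.10 ✓; |PQ| = 48.22 ✓.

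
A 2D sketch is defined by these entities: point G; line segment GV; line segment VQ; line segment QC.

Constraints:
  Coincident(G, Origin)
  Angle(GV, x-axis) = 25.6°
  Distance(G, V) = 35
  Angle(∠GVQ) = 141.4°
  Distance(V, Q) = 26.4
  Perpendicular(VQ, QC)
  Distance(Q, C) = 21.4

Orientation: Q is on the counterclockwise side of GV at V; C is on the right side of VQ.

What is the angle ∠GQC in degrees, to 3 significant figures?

112°

G is at the origin; GV runs at 25.6° with length 35.0, so V = 35.0·(cos 25.6°, sin 25.6°) = (31.6, 15.1). ∠GVQ = 141.4°, so VQ runs at 25.6° + (180° − 141.4°) = 64.2° from the x-axis; with |VQ| = 26.4, Q = V + 26.4·(cos 64.2°, sin 64.2°) = (43.1, 38.9). VQ is perpendicular to QC; with |QC| = 21.4 on the right of VQ, C = Q + 21.4·(0.900, -0.435) = (62.3, 29.6). Then cos ∠GQC = QG·QC / (|QG||QC|), giving 112°.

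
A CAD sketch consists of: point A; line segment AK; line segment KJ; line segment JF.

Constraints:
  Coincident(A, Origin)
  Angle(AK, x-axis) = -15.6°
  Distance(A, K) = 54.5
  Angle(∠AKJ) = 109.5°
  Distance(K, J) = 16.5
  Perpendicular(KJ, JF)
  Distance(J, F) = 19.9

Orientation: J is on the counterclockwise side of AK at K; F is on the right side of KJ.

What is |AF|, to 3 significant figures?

79.3

∠AKJ = 109.5°, so KJ runs at -15.6° + (180° − 109.5°) = 54.9° from the x-axis; with |KJ| = 16.5, J = K + 16.5·(cos 54.9°, sin 54.9°) = (62.0, -1.16). The perpendicularity gives JF at right angles to KJ; with |JF| = 19.9 on the right of KJ, F = J + 19.9·(0.818, -0.575) = (78.3, -12.6). Then |AF| = |F − A| = 79.3.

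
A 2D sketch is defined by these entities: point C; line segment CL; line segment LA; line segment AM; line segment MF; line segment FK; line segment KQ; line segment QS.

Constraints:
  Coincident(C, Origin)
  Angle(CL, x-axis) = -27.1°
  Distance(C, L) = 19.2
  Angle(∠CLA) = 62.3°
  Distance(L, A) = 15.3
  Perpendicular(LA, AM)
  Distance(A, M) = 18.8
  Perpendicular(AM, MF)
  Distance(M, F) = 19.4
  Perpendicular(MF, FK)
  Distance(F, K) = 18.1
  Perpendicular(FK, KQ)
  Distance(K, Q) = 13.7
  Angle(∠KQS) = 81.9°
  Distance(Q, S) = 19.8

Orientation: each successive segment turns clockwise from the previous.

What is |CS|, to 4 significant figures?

3.922

The perpendicularity gives KQ at right angles to FK, so KQ runs at -144.8°; with |KQ| = 13.7, Q = (8.844, -13.71). ∠KQS = 81.9° gives QS at 117.1° from the x-axis; with |QS| = 19.8, S = (-0.1758, 3.918). Then |CS| = |S − C| = 3.922.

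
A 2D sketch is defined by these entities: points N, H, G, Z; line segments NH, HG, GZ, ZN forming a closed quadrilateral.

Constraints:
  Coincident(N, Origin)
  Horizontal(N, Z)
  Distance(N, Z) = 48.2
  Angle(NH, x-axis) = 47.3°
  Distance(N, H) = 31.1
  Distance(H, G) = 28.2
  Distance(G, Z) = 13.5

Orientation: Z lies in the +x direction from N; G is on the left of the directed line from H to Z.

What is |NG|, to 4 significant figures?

49.56

Checks: |HG| = 28.20 ✓; |GZ| = 13.50 ✓.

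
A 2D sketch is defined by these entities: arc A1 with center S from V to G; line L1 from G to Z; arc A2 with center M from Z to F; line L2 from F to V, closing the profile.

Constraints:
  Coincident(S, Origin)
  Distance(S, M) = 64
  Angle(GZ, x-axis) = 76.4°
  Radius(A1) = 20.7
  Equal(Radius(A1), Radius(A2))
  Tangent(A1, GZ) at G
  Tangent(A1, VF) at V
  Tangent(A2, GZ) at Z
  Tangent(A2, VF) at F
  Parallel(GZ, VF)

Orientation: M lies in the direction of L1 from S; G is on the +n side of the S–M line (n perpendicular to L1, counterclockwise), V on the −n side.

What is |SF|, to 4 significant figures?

67.26

Tangency of A1 to both parallel lines with radius 20.7 puts G and V at S ± 20.7·n: G = (-20.12, 4.867), V = (20.12, -4.867). Equal radii place Z and F the same way about M: Z = M + 20.7·n = (-5.070, 67.07), F = M − 20.7·n = (35.17, 57.34). Then |SF| = |F − S| = 67.26.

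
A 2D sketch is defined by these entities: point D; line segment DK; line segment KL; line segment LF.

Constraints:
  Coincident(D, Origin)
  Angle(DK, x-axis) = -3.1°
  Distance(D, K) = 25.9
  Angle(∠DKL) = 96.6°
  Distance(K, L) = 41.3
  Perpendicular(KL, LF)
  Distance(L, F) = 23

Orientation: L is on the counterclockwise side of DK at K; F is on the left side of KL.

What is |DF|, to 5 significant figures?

44.361

D is at the origin; DK runs at -3.1° with length 25.9, so K = 25.9·(cos -3.1°, sin -3.1°) = (25.862, -1.4006). ∠DKL = 96.6°, so KL runs at -3.1° + (180° − 96.6°) = 80.300° from the x-axis; with |KL| = 41.3, L = K + 41.3·(cos 80.300°, sin 80.300°) = (32.821, 39.309). KL ⟂ LF; with |LF| = 23.0 on the left of KL, F = L + 23.0·(-0.98570, 0.16849) = (10.150, 43.184). Then |DF| = |F − D| = 44.361.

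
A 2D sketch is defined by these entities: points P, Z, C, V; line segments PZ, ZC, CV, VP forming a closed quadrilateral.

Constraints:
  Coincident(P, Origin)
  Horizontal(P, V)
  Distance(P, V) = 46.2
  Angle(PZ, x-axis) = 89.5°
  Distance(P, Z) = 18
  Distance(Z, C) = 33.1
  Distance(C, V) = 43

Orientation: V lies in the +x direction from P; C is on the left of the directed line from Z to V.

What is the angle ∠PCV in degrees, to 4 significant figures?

62.09°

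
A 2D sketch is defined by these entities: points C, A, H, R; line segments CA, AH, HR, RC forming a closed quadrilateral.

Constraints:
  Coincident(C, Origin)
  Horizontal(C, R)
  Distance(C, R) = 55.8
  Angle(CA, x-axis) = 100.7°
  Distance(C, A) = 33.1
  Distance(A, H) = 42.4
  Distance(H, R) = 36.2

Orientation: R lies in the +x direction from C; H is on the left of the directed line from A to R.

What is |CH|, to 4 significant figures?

47.30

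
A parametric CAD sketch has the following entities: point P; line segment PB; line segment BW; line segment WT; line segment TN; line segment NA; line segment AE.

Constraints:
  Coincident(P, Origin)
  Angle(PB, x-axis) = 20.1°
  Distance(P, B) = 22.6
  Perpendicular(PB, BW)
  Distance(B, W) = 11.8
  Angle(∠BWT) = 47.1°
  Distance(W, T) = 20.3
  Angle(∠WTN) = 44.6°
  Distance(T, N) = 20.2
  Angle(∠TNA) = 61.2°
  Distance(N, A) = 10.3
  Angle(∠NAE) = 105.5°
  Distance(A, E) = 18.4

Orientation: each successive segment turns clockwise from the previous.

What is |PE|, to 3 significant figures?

5.93

P is at the origin; PB runs at 20.1° with length 22.6, so B = (21.2, 7.77). PB ⟂ BW, so BW runs at -69.9°; with |BW| = 11.8, W = (25.3, -3.31). ∠BWT = 47.1° gives WT at 157° from the x-axis; with |WT| = 20.3, T = (6.56, 4.55). ∠WTN = 44.6° gives TN at 21.8° from the x-axis; with |TN| = 20.2, N = (25.3, 12.1). ∠TNA = 61.2° gives NA at -97.0° from the x-axis; with |NA| = 10.3, A = (24.1, 1.83). ∠NAE = 105.5° gives AE at -172° from the x-axis; with |AE| = 18.4, E = (5.87, -0.889). Then |PE| = |E − P| = 5.93.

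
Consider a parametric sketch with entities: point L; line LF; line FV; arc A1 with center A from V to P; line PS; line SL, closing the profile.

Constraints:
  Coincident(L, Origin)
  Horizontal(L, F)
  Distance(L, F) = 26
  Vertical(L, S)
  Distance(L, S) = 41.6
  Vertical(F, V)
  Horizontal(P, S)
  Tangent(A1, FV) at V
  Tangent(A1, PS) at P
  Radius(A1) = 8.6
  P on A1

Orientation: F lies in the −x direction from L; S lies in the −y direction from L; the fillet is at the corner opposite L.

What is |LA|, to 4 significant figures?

37.31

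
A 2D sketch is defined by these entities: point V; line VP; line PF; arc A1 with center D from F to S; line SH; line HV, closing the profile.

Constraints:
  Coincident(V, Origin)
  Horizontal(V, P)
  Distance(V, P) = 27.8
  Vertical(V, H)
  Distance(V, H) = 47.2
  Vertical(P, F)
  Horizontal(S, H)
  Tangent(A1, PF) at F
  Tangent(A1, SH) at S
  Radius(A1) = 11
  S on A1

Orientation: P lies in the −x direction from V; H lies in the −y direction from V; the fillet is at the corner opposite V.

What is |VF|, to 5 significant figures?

45.643

V is at the origin; VP is horizontal with |VP| = 27.8 and P on the −x side, so P = (-27.800, 0.0000). V and H share the same x with |VH| = 47.2 and H on the −y side, so H = (0.0000, -47.200). The virtual corner opposite V is at (-27.800, -47.200). A1 meets PF tangentially, so DF is at right angles to PF and the tangent condition forces DS to be normal to SH, with radius 11.0, so the center D sits 11.0 in from both sides at D = (-16.800, -36.200). That places the tangent points at F = (-27.800, -36.200) on PF and S = (-16.800, -47.200) on SH. Then |VF| = |F − V| = 45.643.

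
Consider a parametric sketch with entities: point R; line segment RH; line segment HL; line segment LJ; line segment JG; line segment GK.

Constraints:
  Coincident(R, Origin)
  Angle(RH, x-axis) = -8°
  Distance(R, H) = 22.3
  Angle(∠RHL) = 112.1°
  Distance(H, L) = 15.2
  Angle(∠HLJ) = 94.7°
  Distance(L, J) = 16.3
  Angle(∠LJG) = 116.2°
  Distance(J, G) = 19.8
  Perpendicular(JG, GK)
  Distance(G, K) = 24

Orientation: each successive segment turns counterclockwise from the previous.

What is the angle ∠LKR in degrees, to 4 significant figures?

85.28°

R is at the origin; RH runs at -8.0° with length 22.3, so H = (22.08, -3.104). ∠RHL = 112.1° gives HL at 59.90° from the x-axis; with |HL| = 15.2, L = (29.71, 10.05). ∠HLJ = 94.7° gives LJ at 145.2° from the x-axis; with |LJ| = 16.3, J = (16.32, 19.35). ∠LJG = 116.2° gives JG at -151.0° from the x-axis; with |JG| = 19.8, G = (-0.9963, 9.750). JG is perpendicular to GK, so GK runs at -61.00°; with |GK| = 24.0, K = (10.64, -11.24). Then cos ∠LKR = KL·KR / (|KL||KR|), giving 85.28°.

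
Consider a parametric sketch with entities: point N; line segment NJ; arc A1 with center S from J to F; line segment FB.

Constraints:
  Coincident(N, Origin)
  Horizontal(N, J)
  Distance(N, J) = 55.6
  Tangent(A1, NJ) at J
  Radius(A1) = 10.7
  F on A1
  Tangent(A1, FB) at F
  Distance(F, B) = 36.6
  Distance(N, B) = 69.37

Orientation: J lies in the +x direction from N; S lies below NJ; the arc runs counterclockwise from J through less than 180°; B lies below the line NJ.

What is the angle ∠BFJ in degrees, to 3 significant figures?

131°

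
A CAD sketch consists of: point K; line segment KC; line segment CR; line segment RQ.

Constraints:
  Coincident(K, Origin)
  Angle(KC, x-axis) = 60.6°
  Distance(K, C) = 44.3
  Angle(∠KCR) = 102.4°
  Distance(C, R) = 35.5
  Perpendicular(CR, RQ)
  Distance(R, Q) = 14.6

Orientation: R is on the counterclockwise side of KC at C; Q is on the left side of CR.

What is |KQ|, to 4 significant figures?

53.37

∠KCR = 102.4°, so CR runs at 60.6° + (180° − 102.4°) = 138.2° from the x-axis; with |CR| = 35.5, R = C + 35.5·(cos 138.2°, sin 138.2°) = (-4.717, 62.26). CR is perpendicular to RQ; with |RQ| = 14.6 on the left of CR, Q = R + 14.6·(-0.6665, -0.7455) = (-14.45, 51.37). Then |KQ| = |Q − K| = 53.37.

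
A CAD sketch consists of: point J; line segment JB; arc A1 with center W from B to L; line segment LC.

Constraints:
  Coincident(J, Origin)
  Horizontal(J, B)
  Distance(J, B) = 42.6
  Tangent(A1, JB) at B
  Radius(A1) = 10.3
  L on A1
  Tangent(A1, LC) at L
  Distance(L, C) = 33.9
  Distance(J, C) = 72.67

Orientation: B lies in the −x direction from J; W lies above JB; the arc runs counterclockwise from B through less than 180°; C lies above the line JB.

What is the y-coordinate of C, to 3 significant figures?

41.3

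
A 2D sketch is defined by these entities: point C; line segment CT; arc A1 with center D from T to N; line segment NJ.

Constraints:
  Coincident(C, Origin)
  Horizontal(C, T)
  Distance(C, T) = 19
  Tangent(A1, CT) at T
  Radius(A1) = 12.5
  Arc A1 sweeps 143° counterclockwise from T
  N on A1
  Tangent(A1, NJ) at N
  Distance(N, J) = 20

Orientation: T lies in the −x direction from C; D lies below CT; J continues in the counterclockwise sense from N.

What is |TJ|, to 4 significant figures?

35.54

C is at the origin; C and T share the same y with |CT| = 19.0 and T on the −x side, so T = (-19.00, 0.000). A1 meets CT tangentially, so DT is at right angles to CT, so D = T + (0, -12.5) = (-19.00, -12.50). On A1, T sits at bearing 90° from D; a 143° counterclockwise sweep puts N at bearing 233°, so N = D + 12.5·(cos 233°, sin 233°) = (-26.52, -22.48). Since A1 is tangent to NJ there, DN ⟂ NJ, so NJ runs along (−sin 233°, cos 233°); with |NJ| = 20.0, J = (-10.55, -34.52). Then |TJ| = |J − T| = 35.54.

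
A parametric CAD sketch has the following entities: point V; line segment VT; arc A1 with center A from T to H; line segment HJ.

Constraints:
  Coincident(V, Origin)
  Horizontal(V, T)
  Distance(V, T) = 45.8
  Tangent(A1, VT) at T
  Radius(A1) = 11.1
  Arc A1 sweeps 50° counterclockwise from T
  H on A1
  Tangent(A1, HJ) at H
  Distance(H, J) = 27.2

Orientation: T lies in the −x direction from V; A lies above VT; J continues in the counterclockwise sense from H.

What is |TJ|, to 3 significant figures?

35.9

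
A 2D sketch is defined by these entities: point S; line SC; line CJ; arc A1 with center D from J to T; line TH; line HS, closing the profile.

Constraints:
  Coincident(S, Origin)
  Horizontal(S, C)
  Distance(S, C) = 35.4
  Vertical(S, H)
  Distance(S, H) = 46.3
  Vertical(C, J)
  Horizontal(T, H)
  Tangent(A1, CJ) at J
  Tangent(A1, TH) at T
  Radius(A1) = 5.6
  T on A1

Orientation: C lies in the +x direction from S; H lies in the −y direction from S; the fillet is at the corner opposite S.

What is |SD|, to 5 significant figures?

50.443

S is at the origin; S and C share the same y with |SC| = 35.4 and C on the +x side, so C = (35.400, 0.0000). S and H share the same x with |SH| = 46.3 and H on the −y side, so H = (0.0000, -46.300). The virtual corner opposite S is at (35.400, -46.300). A1 meets CJ tangentially, so DJ is at right angles to CJ and A1 meets TH tangentially, so DT is at right angles to TH, with radius 5.6, so the center D sits 5.6 in from both sides at D = (29.800, -40.700). Then |SD| = |D − S| = 50.443.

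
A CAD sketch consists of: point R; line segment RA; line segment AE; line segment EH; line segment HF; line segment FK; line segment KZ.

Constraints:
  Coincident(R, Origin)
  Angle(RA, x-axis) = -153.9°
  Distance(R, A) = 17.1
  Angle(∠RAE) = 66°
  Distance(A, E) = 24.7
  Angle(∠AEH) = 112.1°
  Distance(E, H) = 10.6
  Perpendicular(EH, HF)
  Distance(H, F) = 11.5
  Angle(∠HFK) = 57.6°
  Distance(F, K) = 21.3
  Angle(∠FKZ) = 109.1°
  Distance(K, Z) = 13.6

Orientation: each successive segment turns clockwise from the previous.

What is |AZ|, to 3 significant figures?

36.4

R is at the origin; RA runs at -153.9° with length 17.1, so A = (-15.4, -7.52). ∠RAE = 66.0° gives AE at 92.1° from the x-axis; with |AE| = 24.7, E = (-16.3, 17.2). ∠AEH = 112.1° gives EH at 24.2° from the x-axis; with |EH| = 10.6, H = (-6.59, 21.5). EH ⟂ HF, so HF runs at -65.8°; with |HF| = 11.5, F = (-1.88, 11.0). ∠HFK = 57.6° gives FK at 172° from the x-axis; with |FK| = 21.3, K = (-23.0, 14.1). ∠FKZ = 109.1° gives KZ at 101° from the x-axis; with |KZ| = 13.6, Z = (-25.5, 27.4). Then |AZ| = |Z − A| = 36.4.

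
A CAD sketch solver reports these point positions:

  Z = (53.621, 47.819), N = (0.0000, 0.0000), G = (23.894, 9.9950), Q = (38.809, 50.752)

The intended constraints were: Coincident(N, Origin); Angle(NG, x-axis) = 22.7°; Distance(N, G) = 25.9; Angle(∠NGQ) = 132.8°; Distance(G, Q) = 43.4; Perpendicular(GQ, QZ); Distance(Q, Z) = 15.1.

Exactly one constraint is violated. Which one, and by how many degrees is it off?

Perpendicular(GQ, QZ) — off by 8.90°.

N = (0.00, 0.00) ✓; NG at 22.70° ✓; |NG| = 25.90 ✓; ∠NGQ = 132.8° ✓; |GQ| = 43.40 ✓; ∠(GQ, QZ) = 81.10° ✗; |QZ| = 15.10 ✓.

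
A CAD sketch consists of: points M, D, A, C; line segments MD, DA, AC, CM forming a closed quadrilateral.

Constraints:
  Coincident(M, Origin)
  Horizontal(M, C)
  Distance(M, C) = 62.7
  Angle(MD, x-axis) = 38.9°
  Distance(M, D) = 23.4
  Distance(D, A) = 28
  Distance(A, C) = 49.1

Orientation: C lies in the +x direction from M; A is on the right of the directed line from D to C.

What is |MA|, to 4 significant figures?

20.26

Checks: MD at 38.90° ✓; |DA| = 28.00 ✓; |AC| = 49.10 ✓.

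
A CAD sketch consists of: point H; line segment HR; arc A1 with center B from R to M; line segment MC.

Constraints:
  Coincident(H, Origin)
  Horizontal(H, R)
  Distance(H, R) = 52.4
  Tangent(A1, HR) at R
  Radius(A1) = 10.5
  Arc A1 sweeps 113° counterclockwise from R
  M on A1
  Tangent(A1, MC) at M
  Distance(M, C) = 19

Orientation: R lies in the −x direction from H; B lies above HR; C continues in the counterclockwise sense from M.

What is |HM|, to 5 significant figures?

45.161

H is at the origin; HR is horizontal with |HR| = 52.4 and R on the −x side, so R = (-52.400, 0.0000). The tangent condition forces BR to be normal to HR, so B = R + (0, 10.5) = (-52.400, 10.500). On A1, R sits at bearing -90° from B; a 113° counterclockwise sweep puts M at bearing 23°, so M = B + 10.5·(cos 23°, sin 23°) = (-42.735, 14.603). Then |HM| = |M − H| = 45.161.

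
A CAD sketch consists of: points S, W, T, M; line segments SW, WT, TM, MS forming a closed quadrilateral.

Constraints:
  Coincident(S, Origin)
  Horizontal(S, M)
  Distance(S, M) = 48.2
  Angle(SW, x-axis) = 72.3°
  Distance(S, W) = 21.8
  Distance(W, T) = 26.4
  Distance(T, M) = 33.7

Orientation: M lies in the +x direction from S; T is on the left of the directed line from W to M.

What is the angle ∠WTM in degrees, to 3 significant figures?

101°

Checks: |WT| = 26.40 ✓; |TM| = 33.70 ✓.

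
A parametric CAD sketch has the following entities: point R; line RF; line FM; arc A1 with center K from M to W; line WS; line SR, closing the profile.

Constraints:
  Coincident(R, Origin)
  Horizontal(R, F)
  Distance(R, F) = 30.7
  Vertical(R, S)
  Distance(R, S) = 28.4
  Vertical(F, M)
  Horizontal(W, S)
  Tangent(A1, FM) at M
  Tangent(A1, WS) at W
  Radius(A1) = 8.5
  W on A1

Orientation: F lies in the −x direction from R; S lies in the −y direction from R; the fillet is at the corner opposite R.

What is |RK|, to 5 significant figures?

29.814

RS is vertical with |RS| = 28.4 and S on the −y side, so S = (0.0000, -28.400). The virtual corner opposite R is at (-30.700, -28.400). Since A1 is tangent to FM there, KM ⟂ FM and tangency of A1 to WS means the radius KW is perpendicular to WS, with radius 8.5, so the center K sits 8.5 in from both sides at K = (-22.200, -19.900). Then |RK| = |K − R| = 29.814.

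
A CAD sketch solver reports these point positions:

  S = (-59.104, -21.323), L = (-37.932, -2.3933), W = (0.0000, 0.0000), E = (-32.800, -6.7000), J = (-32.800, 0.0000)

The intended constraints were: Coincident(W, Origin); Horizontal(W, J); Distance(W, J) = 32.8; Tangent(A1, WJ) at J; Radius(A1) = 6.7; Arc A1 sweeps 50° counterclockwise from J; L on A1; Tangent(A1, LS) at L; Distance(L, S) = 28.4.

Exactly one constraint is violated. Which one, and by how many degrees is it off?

Tangent(A1, LS) at L — off by 8.20°.

W = (0.00, 0.00) ✓; W.y = 0.00, J.y = 0.00 ✓; |WJ| = 32.80 ✓; ∠(EJ, JW) = 90.00° ✓; |EJ| = 6.700 ✓; bearing(E→L) − bearing(E→J) = 50.00° ✓; |EL| = 6.700 ✓; ∠(EL, LS) = 98.20° ✗; |LS| = 28.40 ✓.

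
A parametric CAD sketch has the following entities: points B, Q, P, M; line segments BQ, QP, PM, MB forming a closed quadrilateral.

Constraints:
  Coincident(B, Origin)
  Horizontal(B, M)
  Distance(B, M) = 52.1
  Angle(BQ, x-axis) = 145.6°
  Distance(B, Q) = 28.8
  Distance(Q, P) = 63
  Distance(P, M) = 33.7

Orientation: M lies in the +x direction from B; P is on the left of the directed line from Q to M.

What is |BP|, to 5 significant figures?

48.392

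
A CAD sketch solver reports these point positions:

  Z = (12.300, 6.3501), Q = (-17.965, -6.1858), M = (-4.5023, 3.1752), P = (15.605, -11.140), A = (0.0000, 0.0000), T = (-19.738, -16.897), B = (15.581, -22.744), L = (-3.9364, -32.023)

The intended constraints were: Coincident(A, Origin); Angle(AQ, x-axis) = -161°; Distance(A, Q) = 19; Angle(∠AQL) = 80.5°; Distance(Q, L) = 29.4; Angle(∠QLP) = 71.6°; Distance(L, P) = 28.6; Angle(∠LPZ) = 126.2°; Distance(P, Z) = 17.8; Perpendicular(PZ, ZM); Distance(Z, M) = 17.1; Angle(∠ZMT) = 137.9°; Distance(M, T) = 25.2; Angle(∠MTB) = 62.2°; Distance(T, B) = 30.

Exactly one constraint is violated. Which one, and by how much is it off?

Distance(T, B) = 30 — off by 5.80.

A = (0.00, 0.00) ✓; AQ at -161.0° ✓; |AQ| = 19.00 ✓; ∠AQL = 80.50° ✓; |QL| = 29.40 ✓; ∠QLP = 71.60° ✓; |LP| = 28.60 ✓; ∠LPZ = 126.2° ✓; |PZ| = 17.80 ✓; ∠(PZ, ZM) = 90.00° ✓; |ZM| = 17.10 ✓; ∠ZMT = 137.9° ✓; |MT| = 25.20 ✓; ∠MTB = 62.20° ✓; |TB| = 35.80 ✗.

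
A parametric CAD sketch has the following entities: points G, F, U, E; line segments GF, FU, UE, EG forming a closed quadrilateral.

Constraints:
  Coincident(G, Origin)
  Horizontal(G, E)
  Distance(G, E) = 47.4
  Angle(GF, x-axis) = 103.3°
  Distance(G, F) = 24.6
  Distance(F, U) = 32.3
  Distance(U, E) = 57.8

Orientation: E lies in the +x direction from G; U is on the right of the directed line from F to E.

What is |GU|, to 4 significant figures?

12.73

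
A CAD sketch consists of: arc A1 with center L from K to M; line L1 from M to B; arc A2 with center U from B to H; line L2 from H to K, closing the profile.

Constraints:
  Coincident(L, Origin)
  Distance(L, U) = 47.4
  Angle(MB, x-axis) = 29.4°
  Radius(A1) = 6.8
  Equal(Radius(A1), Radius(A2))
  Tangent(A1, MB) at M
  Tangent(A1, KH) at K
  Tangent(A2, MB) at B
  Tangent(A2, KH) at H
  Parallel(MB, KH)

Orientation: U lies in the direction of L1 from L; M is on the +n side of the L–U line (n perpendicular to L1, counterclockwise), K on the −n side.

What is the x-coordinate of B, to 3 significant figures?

38.0

Tangency of A1 to both parallel lines with radius 6.8 puts M and K at L ± 6.8·n: M = (-3.34, 5.92), K = (3.34, -5.92). Equal radii place B and H the same way about U: B = U + 6.8·n = (38.0, 29.2), H = U − 6.8·n = (44.6, 17.3). So B.x = 38.0.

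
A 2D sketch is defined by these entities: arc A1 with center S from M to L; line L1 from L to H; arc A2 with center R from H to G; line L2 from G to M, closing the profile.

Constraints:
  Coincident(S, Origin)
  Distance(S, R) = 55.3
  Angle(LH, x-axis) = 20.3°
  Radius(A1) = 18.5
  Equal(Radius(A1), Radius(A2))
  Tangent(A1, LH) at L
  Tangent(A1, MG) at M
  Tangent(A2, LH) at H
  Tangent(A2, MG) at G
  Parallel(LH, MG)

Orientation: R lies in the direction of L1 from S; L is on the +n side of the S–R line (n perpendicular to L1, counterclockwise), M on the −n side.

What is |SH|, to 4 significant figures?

58.31

Tangency of A1 to both parallel lines with radius 18.5 puts L and M at S ± 18.5·n: L = (-6.418, 17.35), M = (6.418, -17.35). Equal radii place H and G the same way about R: H = R + 18.5·n = (45.45, 36.54), G = R − 18.5·n = (58.28, 1.835). Then |SH| = |H − S| = 58.31.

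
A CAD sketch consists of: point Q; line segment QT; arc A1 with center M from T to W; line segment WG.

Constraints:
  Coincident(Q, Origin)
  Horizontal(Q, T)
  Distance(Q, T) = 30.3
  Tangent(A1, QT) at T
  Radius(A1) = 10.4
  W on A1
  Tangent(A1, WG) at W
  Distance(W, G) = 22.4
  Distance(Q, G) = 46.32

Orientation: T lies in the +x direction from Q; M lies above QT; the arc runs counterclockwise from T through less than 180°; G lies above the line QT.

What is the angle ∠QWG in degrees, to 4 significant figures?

85.37°

Checks: |MW| = 10.40 ✓; ∠(MW, WG) = 90.00° ✓; |WG| = 22.40 ✓; |QG| = 46.32 ✓.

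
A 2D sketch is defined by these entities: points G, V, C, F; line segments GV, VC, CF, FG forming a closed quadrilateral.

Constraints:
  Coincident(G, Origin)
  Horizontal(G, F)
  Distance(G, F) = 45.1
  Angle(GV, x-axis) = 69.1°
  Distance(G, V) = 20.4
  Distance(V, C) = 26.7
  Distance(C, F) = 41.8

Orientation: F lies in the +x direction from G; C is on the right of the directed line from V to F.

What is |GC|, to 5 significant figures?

8.4280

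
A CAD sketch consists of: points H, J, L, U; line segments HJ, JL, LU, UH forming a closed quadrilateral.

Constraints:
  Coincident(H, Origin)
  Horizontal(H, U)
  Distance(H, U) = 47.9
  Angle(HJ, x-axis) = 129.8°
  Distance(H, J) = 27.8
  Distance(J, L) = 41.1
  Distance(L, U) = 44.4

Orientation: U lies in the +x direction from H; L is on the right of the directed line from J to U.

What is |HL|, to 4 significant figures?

13.70

Checks: |JL| = 41.10 ✓; |LU| = 44.40 ✓.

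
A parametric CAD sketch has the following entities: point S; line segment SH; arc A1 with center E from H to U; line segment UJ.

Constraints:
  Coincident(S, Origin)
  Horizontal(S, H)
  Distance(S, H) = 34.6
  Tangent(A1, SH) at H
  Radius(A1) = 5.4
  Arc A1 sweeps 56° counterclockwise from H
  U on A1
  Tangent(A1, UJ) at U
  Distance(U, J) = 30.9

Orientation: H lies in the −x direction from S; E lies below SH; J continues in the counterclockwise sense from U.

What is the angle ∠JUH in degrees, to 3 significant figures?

152°

S is at the origin; S and H share the same y with |SH| = 34.6 and H on the −x side, so H = (-34.6, 0.00). Since A1 is tangent to SH there, EH ⟂ SH, so E = H + (0, -5.4) = (-34.6, -5.40). On A1, H sits at bearing 90° from E; a 56° counterclockwise sweep puts U at bearing 146°, so U = E + 5.4·(cos 146°, sin 146°) = (-39.1, -2.38). The tangent condition forces EU to be normal to UJ, so UJ runs along (−sin 146°, cos 146°); with |UJ| = 30.9, J = (-56.4, -28.0). Then cos ∠JUH = UJ·UH / (|UJ||UH|), giving 152°.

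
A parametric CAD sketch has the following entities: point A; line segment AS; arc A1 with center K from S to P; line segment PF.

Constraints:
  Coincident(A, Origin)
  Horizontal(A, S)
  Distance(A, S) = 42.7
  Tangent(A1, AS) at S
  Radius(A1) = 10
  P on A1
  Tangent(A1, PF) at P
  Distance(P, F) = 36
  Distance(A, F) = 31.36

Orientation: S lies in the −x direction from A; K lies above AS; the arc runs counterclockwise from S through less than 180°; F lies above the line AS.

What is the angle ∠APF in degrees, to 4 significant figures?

51.99°

Checks: |KP| = 10.00 ✓; ∠(KP, PF) = 90.00° ✓; |PF| = 36.00 ✓; |AF| = 31.36 ✓.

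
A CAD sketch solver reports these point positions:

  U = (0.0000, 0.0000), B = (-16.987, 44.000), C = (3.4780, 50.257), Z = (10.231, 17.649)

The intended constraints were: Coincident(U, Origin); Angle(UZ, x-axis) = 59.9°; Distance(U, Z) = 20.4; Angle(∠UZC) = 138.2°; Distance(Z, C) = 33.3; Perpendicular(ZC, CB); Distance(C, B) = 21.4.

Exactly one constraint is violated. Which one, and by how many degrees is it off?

Perpendicular(ZC, CB) — off by 5.30°.

U = (0.00, 0.00) ✓; UZ at 59.90° ✓; |UZ| = 20.40 ✓; ∠UZC = 138.2° ✓; |ZC| = 33.30 ✓; ∠(ZC, CB) = 95.30° ✗; |CB| = 21.40 ✓.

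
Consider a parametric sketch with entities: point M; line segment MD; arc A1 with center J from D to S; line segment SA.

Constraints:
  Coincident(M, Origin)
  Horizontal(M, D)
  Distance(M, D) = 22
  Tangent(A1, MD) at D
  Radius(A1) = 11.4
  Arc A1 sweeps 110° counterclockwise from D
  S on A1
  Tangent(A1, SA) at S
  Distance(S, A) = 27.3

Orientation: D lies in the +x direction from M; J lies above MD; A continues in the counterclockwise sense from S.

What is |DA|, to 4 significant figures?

40.98

M is at the origin; MD is horizontal with |MD| = 22.0 and D on the +x side, so D = (22.00, 0.000). Since A1 is tangent to MD there, JD ⟂ MD, so J = D + (0, 11.4) = (22.00, 11.40). On A1, D sits at bearing -90° from J; a 110° counterclockwise sweep puts S at bearing 20°, so S = J + 11.4·(cos 20°, sin 20°) = (32.71, 15.30). The tangent condition forces JS to be normal to SA, so SA runs along (−sin 20°, cos 20°); with |SA| = 27.3, A = (23.38, 40.95). Then |DA| = |A − D| = 40.98.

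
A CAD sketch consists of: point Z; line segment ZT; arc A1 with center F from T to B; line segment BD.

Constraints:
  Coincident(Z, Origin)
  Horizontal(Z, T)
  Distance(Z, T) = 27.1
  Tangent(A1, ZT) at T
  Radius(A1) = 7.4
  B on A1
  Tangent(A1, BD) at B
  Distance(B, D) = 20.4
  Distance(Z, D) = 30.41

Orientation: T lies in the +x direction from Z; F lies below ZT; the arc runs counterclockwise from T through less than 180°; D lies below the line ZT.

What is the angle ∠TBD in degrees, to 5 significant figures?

140.65°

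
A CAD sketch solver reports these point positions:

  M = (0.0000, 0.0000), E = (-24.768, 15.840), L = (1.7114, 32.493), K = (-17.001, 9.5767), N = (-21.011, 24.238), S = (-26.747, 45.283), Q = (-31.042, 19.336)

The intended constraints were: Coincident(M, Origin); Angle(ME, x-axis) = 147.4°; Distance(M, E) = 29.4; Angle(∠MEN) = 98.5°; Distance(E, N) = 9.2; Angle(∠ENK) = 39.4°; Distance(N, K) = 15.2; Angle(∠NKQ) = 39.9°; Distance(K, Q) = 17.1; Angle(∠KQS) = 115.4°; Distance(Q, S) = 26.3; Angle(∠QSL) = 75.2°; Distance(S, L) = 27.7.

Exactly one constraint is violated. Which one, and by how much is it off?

Distance(S, L) = 27.7 — off by 3.50.

M = (0.00, 0.00) ✓; ME at 147.4° ✓; |ME| = 29.40 ✓; ∠MEN = 98.50° ✓; |EN| = 9.200 ✓; ∠ENK = 39.40° ✓; |NK| = 15.20 ✓; ∠NKQ = 39.90° ✓; |KQ| = 17.10 ✓; ∠KQS = 115.4° ✓; |QS| = 26.30 ✓; ∠QSL = 75.20° ✓; |SL| = 31.20 ✗.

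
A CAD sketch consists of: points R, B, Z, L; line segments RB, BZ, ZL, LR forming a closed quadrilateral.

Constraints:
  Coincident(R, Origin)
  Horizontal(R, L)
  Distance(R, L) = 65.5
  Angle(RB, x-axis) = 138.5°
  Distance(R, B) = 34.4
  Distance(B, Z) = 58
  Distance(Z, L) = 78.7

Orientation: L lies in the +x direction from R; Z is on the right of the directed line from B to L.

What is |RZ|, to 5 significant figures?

32.540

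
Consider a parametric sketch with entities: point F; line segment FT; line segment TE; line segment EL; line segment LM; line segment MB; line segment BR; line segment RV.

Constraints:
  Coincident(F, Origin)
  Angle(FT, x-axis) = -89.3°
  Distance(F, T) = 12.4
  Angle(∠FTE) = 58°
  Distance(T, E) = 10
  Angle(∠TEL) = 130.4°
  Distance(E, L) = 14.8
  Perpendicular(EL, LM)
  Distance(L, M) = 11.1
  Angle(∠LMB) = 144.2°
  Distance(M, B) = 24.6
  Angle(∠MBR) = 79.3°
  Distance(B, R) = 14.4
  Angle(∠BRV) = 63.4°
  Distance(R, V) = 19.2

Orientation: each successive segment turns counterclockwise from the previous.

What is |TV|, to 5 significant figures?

17.045

∠MBR = 79.3° gives BR at -51.200° from the x-axis; with |BR| = 14.4, R = (-13.128, -13.652). ∠BRV = 63.4° gives RV at 65.400° from the x-axis; with |RV| = 19.2, V = (-5.1350, 3.8051). Then |TV| = |V − T| = 17.045.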